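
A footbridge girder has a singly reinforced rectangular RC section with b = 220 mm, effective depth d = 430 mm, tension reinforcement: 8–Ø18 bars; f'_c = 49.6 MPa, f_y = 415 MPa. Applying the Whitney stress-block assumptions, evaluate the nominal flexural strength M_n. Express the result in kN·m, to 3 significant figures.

A_s = 8 × 254 = 2032 mm².
T = A_s f_y = 2032 × 415 = 843280 N = 843.28 kN.
From C = T: a = T/(0.85 f'_c b) = 843280/(0.85 × 49.6 × 220) = 90.92 mm.
M_n = T(d − a/2) = 843.28 kN × (430 − 45.46) mm = 324.27 kN·m.

M_n ≈ 324 kN·m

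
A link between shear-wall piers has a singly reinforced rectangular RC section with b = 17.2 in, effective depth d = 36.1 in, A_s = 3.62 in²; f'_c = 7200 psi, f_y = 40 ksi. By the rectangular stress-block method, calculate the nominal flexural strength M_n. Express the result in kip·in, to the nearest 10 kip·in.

M_n ≈ 5130 kip·in

T = A_s f_y = 3.62 × 40 = 144.8 kips.
a = T/(0.85 f'_c b) = 144.8/(0.85 × 7.2 × 17.2) = 1.376 in.
M_n = T(d − a/2) = 144.8 × (36.1 − 0.688) = 5127.7 kip·in.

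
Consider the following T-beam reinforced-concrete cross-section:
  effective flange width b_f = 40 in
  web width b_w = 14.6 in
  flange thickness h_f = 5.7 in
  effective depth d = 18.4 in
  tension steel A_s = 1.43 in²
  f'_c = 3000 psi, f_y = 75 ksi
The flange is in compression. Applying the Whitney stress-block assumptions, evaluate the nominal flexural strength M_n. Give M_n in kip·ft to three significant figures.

Tension: T = A_s f_y = 1.43 × 75 = 107.25 kips.
Try a within the flange: a = T/(0.85 f'_c b_f) = 107.25/(0.85 × 3 × 40) = 1.051 in.
Since a = 1.051 ≤ h_f = 5.7 in, the stress block lies entirely in the flange; analyse as a rectangular beam of width b_f.
M_n = T(d − a/2) = 107.25 × (18.4 − 0.5255) = 1917.0 kip·in.
M_n = 1917.0/12 = 159.75 kip·ft.

M_n ≈ 160 kip·ft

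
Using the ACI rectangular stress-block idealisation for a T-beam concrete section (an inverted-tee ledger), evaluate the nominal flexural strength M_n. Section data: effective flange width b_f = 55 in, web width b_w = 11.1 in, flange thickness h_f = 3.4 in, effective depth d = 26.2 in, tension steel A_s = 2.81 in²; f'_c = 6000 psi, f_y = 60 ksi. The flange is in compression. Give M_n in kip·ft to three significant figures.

M_n ≈ 364 kip·ft

Tension: T = A_s f_y = 2.81 × 60 = 168.6 kips.
Try a within the flange: a = T/(0.85 f'_c b_f) = 168.6/(0.85 × 6 × 55) = 0.601 in.
Since a = 0.601 ≤ h_f = 3.4 in, the stress block lies entirely in the flange; analyse as a rectangular beam of width b_f.
M_n = T(d − a/2) = 168.6 × (26.2 − 0.3005) = 4366.7 kip·in.
M_n = 4366.7/12 = 363.89 kip·ft.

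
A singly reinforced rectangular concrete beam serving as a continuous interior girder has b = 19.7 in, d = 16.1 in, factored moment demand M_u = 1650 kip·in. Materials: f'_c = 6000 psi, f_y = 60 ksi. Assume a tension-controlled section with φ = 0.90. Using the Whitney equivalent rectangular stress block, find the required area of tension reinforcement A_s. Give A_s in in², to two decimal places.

A_s ≈ 1.97 in²

M_n = M_u/φ = 1650/0.90 = 1833.33 kip·in.
From M_n = 0.85 f'_c a b (d − a/2):
a = d − √(d² − 2M_n/(0.85 f'_c b)) = 16.1 − √(16.1² − 2 × 1833.33/(0.85 × 6 × 19.7)) = 1.176 in.
A_s = 0.85 f'_c a b / f_y = 0.85 × 6 × 1.176 × 19.7 / 60 = 1.969 in².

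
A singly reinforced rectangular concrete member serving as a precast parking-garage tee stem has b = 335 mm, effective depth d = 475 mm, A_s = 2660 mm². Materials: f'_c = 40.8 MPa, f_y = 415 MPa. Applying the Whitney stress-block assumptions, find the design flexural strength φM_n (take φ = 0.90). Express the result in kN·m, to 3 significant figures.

φM_n ≈ 425 kN·m

T = A_s f_y = 2660 × 415 = 1103900 N = 1103.9 kN.
From C = T: a = T/(0.85 f'_c b) = 1103900/(0.85 × 40.8 × 335) = 95.02 mm.
M_n = T(d − a/2) = 1103.9 kN × (475 − 47.51) mm = 471.91 kN·m.
φM_n = 0.90 × 471.91 = 424.72 kN·m.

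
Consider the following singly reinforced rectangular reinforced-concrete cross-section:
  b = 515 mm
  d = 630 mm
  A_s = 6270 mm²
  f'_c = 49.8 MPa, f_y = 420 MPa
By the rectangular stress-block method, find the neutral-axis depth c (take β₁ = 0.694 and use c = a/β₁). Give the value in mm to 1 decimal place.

T = A_s f_y = 6270 × 420 = 2633400 N = 2633.4 kN.
Setting C = 0.85 f'_c a b equal to T: a = 2633400/(0.85 × 49.8 × 515) = 120.798 mm.
With β₁ = 0.694, c = a/β₁ = 120.798/0.694 = 174.1 mm.

c ≈ 174.1 mm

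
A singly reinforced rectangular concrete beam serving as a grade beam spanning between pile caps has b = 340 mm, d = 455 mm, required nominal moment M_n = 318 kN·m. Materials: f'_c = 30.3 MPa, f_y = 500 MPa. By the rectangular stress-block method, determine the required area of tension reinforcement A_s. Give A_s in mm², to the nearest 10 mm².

A_s ≈ 1550 mm²

With M_n = 0.85 f'_c a b (d − a/2), solve the quadratic for a:
a = d − √(d² − 2M_n/(0.85 f'_c b)) = 455 − √(455² − 2 × 318×10⁶/(0.85 × 30.3 × 340)) = 88.40 mm.
A_s = 0.85 f'_c a b / f_y = 0.85 × 30.3 × 88.40 × 340 / 500 = 1548.2 mm².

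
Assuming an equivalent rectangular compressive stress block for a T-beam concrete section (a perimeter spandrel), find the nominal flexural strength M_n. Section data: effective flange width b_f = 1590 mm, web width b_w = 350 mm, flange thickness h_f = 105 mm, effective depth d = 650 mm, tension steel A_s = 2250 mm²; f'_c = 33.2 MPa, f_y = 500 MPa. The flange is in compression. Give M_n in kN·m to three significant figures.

M_n ≈ 717 kN·m

Tension: T = A_s f_y = 2250 × 500 = 1125000 N.
Try a within the flange: a = T/(0.85 f'_c b_f) = 1125000/(0.85 × 33.2 × 1590) = 25.07 mm.
Since a = 25.07 ≤ h_f = 105 mm, the stress block lies entirely in the flange; analyse as a rectangular beam of width b_f.
M_n = T(d − a/2) = 1125000 × (650 − 12.535) = 717.15 × 10⁶ N·mm.
M_n = 717.15 kN·m.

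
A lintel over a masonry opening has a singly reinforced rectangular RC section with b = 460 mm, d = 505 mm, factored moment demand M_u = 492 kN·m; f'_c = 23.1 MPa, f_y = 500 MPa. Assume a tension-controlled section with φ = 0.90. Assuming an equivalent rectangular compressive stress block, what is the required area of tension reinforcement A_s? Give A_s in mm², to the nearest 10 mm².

A_s ≈ 2510 mm²

M_n = M_u/φ = 492/0.90 = 546.667 kN·m.
With M_n = 0.85 f'_c a b (d − a/2), solve the quadratic for a:
a = d − √(d² − 2M_n/(0.85 f'_c b)) = 505 − √(505² − 2 × 546.667×10⁶/(0.85 × 23.1 × 460)) = 138.97 mm.
A_s = 0.85 f'_c a b / f_y = 0.85 × 23.1 × 138.97 × 460 / 500 = 2510.4 mm².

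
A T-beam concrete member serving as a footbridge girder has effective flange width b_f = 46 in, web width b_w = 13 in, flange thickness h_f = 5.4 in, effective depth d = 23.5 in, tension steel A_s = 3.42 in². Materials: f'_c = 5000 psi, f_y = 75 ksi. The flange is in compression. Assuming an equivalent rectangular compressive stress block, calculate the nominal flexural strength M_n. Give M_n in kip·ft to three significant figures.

M_n ≈ 488 kip·ft

Tension: T = A_s f_y = 3.42 × 75 = 256.5 kips.
Try a within the flange: a = T/(0.85 f'_c b_f) = 256.5/(0.85 × 5 × 46) = 1.312 in.
Since a = 1.312 ≤ h_f = 5.4 in, the stress block lies entirely in the flange; analyse as a rectangular beam of width b_f.
M_n = T(d − a/2) = 256.5 × (23.5 − 0.656) = 5859.5 kip·in.
M_n = 5859.5/12 = 488.29 kip·ft.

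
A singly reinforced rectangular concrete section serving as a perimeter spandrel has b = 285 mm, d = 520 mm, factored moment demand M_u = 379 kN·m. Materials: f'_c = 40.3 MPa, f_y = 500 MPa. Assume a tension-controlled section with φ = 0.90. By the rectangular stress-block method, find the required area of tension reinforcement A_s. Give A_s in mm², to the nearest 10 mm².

A_s ≈ 1770 mm²

M_n = M_u/φ = 379/0.90 = 421.111 kN·m.
With M_n = 0.85 f'_c a b (d − a/2), solve the quadratic for a:
a = d − √(d² − 2M_n/(0.85 f'_c b)) = 520 − √(520² − 2 × 421.111×10⁶/(0.85 × 40.3 × 285)) = 90.90 mm.
A_s = 0.85 f'_c a b / f_y = 0.85 × 40.3 × 90.90 × 285 / 500 = 1774.9 mm².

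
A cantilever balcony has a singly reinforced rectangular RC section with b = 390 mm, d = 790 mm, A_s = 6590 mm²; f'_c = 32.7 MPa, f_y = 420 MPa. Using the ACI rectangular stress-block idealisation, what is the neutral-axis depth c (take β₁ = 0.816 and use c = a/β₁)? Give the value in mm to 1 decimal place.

T = A_s f_y = 6590 × 420 = 2767800 N = 2767.8 kN.
Setting C = 0.85 f'_c a b equal to T: a = 2767800/(0.85 × 32.7 × 390) = 255.331 mm.
With β₁ = 0.816, c = a/β₁ = 255.331/0.816 = 312.9 mm.

c ≈ 312.9 mm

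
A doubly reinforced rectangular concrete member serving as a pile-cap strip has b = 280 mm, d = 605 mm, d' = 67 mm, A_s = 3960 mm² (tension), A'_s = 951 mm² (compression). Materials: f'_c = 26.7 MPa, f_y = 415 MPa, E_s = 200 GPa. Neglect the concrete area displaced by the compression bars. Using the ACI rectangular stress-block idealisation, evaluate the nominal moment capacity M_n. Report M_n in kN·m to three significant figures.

Assume both tension and compression steel yield.
Net tension couple steel: A_s − A'_s = 3009 mm².
a = (A_s − A'_s) f_y / (0.85 f'_c b) = 1248735/(0.85 × 26.7 × 280) = 196.51 mm.
c = a/β₁ = 196.51/0.85 = 231.19 mm; ε'_s = 0.003(c − d')/c = 0.0021 ≥ f_y/E_s = 0.0021, so compression steel does yield.
M_n = (A_s − A'_s) f_y (d − a/2) + A'_s f_y (d − d') = [1248735 × (605 − 98.255) + 394665 × (605 − 67)] × 10⁻⁶ = 632.79 + 212.33 = 845.12 kN·m.

M_n ≈ 845 kN·m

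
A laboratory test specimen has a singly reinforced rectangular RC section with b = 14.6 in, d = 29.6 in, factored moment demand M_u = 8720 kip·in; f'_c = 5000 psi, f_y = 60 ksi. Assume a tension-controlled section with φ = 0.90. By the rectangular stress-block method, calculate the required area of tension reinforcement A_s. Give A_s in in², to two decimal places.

M_n = M_u/φ = 8720/0.90 = 9688.89 kip·in.
From M_n = 0.85 f'_c a b (d − a/2):
a = d − √(d² − 2M_n/(0.85 f'_c b)) = 29.6 − √(29.6² − 2 × 9688.89/(0.85 × 5 × 14.6)) = 5.854 in.
A_s = 0.85 f'_c a b / f_y = 0.85 × 5 × 5.854 × 14.6 / 60 = 6.054 in².

A_s ≈ 6.05 in²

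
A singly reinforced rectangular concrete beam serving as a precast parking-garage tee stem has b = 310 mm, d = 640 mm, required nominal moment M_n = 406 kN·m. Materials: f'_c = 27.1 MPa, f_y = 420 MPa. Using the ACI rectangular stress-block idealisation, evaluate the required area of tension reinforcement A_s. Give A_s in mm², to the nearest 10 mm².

With M_n = 0.85 f'_c a b (d − a/2), solve the quadratic for a:
a = d − √(d² − 2M_n/(0.85 f'_c b)) = 640 − √(640² − 2 × 406×10⁶/(0.85 × 27.1 × 310)) = 96.04 mm.
A_s = 0.85 f'_c a b / f_y = 0.85 × 27.1 × 96.04 × 310 / 420 = 1632.9 mm².

A_s ≈ 1630 mm²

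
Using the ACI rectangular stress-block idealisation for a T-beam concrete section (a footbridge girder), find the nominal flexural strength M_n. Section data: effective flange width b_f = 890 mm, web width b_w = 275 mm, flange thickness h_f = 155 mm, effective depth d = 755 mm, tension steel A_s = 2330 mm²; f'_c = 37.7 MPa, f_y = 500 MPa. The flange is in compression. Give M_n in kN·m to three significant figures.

M_n ≈ 856 kN·m

Tension: T = A_s f_y = 2330 × 500 = 1165000 N.
Try a within the flange: a = T/(0.85 f'_c b_f) = 1165000/(0.85 × 37.7 × 890) = 40.85 mm.
Since a = 40.85 ≤ h_f = 155 mm, the stress block lies entirely in the flange; analyse as a rectangular beam of width b_f.
M_n = T(d − a/2) = 1165000 × (755 − 20.425) = 855.78 × 10⁶ N·mm.
M_n = 855.78 kN·m.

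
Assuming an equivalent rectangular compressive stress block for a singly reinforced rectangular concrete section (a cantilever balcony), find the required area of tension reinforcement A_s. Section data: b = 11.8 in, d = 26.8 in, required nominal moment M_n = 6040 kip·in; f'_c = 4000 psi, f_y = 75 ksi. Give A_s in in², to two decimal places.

A_s ≈ 3.41 in²

From M_n = 0.85 f'_c a b (d − a/2):
a = d − √(d² − 2M_n/(0.85 f'_c b)) = 26.8 − √(26.8² − 2 × 6040/(0.85 × 4 × 11.8)) = 6.376 in.
A_s = 0.85 f'_c a b / f_y = 0.85 × 4 × 6.376 × 11.8 / 75 = 3.411 in².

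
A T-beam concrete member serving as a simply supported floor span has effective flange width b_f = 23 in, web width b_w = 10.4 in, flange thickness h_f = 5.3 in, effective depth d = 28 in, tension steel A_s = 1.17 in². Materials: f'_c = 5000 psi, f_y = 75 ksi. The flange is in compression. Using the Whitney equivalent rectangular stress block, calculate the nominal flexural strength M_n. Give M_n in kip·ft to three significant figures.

M_n ≈ 201 kip·ft

Tension: T = A_s f_y = 1.17 × 75 = 87.75 kips.
Try a within the flange: a = T/(0.85 f'_c b_f) = 87.75/(0.85 × 5 × 23) = 0.898 in.
Since a = 0.898 ≤ h_f = 5.3 in, the stress block lies entirely in the flange; analyse as a rectangular beam of width b_f.
M_n = T(d − a/2) = 87.75 × (28 − 0.449) = 2417.6 kip·in.
M_n = 2417.6/12 = 201.47 kip·ft.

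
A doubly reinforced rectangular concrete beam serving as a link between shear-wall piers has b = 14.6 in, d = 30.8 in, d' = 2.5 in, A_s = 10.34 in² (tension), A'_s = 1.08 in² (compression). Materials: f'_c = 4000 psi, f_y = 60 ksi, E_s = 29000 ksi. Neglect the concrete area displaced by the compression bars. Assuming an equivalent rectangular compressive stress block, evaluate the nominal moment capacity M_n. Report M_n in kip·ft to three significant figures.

M_n ≈ 1320 kip·ft

Assume both steels yield.
a = (A_s − A'_s) f_y/(0.85 f'_c b) = (10.34 − 1.08) × 60/(0.85 × 4 × 14.6) = 11.193 in.
c = a/β₁ = 11.193/0.85 = 13.168 in; ε'_s = 0.003(c − d')/c = 0.0024 ≥ ε_y = 0.0021, so the compression steel yields.
M_n = (A_s − A'_s) f_y (d − a/2) + A'_s f_y (d − d') = 555.6 × (30.8 − 5.5965) + 64.8 × (30.8 − 2.5) = 14003.1 + 1833.8 = 15836.9 kip·in = 15836.9/12 = 1319.74 kip·ft.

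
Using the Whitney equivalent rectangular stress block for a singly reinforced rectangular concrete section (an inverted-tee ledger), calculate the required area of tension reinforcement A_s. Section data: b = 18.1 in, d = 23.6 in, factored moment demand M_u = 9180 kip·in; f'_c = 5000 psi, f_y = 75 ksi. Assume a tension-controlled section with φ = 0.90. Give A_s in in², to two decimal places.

A_s ≈ 6.69 in²

M_n = M_u/φ = 9180/0.90 = 10200 kip·in.
From M_n = 0.85 f'_c a b (d − a/2):
a = d − √(d² − 2M_n/(0.85 f'_c b)) = 23.6 − √(23.6² − 2 × 10200/(0.85 × 5 × 18.1)) = 6.519 in.
A_s = 0.85 f'_c a b / f_y = 0.85 × 5 × 6.519 × 18.1 / 75 = 6.686 in².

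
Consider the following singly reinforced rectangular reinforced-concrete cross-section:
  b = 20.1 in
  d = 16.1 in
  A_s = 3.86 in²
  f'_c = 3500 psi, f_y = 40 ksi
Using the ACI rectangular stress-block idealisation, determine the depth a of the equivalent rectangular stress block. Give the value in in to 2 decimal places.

T = A_s f_y = 3.86 × 40 = 154.4 kips.
a = T/(0.85 f'_c b) = 154.4/(0.85 × 3.5 × 20.1) = 2.58 in.

a ≈ 2.58 in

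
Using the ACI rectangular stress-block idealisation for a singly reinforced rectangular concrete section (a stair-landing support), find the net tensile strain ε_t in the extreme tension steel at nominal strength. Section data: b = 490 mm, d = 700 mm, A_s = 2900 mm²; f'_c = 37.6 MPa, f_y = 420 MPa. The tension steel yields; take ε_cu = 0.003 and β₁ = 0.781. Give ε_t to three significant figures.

a = A_s f_y/(0.85 f'_c b) = 77.78 mm.
β₁ = 0.781, so c = a/β₁ = 77.78/0.781 = 99.59 mm.
From the linear strain diagram with ε_cu = 0.003: ε_t = 0.003 (d − c)/c = 0.003 × (700 − 99.59)/99.59 = 0.0181.
Since ε_t ≥ 0.005, the section is tension-controlled.

ε_t ≈ 0.0181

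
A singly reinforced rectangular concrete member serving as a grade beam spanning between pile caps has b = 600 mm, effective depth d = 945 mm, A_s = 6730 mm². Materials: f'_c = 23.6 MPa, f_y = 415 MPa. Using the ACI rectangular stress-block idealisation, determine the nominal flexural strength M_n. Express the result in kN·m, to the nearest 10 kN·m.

M_n ≈ 2320 kN·m

T = A_s f_y = 6730 × 415 = 2792950 N = 2792.95 kN.
From C = T: a = T/(0.85 f'_c b) = 2792950/(0.85 × 23.6 × 600) = 232.05 mm.
M_n = T(d − a/2) = 2792.95 kN × (945 − 116.025) mm = 2315.29 kN·m.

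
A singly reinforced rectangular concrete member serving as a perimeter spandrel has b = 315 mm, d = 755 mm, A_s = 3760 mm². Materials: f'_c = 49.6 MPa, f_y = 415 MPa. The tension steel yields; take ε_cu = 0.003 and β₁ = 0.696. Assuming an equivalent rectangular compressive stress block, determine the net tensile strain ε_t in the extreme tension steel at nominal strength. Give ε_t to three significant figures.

ε_t ≈ 0.0104

a = A_s f_y/(0.85 f'_c b) = 117.50 mm.
β₁ = 0.696, so c = a/β₁ = 117.50/0.696 = 168.82 mm.
From the linear strain diagram with ε_cu = 0.003: ε_t = 0.003 (d − c)/c = 0.003 × (755 − 168.82)/168.82 = 0.0104.
Since ε_t ≥ 0.005, the section is tension-controlled.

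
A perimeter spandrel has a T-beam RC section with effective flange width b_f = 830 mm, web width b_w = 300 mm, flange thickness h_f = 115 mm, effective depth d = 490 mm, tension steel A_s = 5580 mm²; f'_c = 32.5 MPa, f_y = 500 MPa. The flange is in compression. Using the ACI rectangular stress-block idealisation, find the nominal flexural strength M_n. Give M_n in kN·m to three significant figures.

M_n ≈ 1200 kN·m

Tension: T = A_s f_y = 5580 × 500 = 2790000 N.
Try a within the flange: a = T/(0.85 f'_c b_f) = 2790000/(0.85 × 32.5 × 830) = 121.68 mm.
a = 121.68 > h_f = 115 mm: the block extends into the web. Split into flange-overhang and web parts.
C_f = 0.85 f'_c (b_f − b_w) h_f = 0.85 × 32.5 × (830 − 300) × 115 = 1683744 N.
Remaining web compression depth: a_w = (T − C_f)/(0.85 f'_c b_w) = (2790000 − 1683744)/(0.85 × 32.5 × 300) = 133.48 mm.
M_n = C_f(d − h_f/2) + (T − C_f)(d − a_w/2) = 1683744 × (490 − 57.5) + 1106256 × (490 − 66.74) = 728.22 + 468.23 = 1196.45 × 10⁶ N·mm.
M_n = 1196.45 kN·m.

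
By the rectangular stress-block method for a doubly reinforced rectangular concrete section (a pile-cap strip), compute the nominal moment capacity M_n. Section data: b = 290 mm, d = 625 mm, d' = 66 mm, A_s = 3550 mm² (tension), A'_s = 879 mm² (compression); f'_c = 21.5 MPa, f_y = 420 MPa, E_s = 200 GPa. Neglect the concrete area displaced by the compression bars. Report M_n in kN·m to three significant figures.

M_n ≈ 789 kN·m

Assume both tension and compression steel yield.
Net tension couple steel: A_s − A'_s = 2671 mm².
a = (A_s − A'_s) f_y / (0.85 f'_c b) = 1121820/(0.85 × 21.5 × 290) = 211.67 mm.
c = a/β₁ = 211.67/0.85 = 249.02 mm; ε'_s = 0.003(c − d')/c = 0.0022 ≥ f_y/E_s = 0.0021, so compression steel does yield.
M_n = (A_s − A'_s) f_y (d − a/2) + A'_s f_y (d − d') = [1121820 × (625 − 105.835) + 369180 × (625 − 66)] × 10⁻⁶ = 582.41 + 206.37 = 788.78 kN·m.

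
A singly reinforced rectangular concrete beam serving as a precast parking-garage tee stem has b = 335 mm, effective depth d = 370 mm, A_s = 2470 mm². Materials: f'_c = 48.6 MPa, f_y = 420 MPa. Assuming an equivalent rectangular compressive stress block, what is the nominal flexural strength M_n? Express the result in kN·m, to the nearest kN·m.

T = A_s f_y = 2470 × 420 = 1037400 N = 1037.4 kN.
From C = T: a = T/(0.85 f'_c b) = 1037400/(0.85 × 48.6 × 335) = 74.96 mm.
M_n = T(d − a/2) = 1037.4 kN × (370 − 37.48) mm = 344.96 kN·m.

M_n ≈ 345 kN·m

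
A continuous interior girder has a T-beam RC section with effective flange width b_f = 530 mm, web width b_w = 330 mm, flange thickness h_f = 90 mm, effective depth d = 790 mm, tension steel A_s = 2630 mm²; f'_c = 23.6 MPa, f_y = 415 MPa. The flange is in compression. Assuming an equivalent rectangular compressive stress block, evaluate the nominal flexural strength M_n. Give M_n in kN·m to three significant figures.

Tension: T = A_s f_y = 2630 × 415 = 1091450 N.
Try a within the flange: a = T/(0.85 f'_c b_f) = 1091450/(0.85 × 23.6 × 530) = 102.66 mm.
a = 102.66 > h_f = 90 mm: the block extends into the web. Split into flange-overhang and web parts.
C_f = 0.85 f'_c (b_f − b_w) h_f = 0.85 × 23.6 × (530 − 330) × 90 = 361080 N.
Remaining web compression depth: a_w = (T − C_f)/(0.85 f'_c b_w) = (1091450 − 361080)/(0.85 × 23.6 × 330) = 110.33 mm.
M_n = C_f(d − h_f/2) + (T − C_f)(d − a_w/2) = 361080 × (790 − 45) + 730370 × (790 − 55.165) = 269.00 + 536.70 = 805.70 × 10⁶ N·mm.
M_n = 805.70 kN·m.

M_n ≈ 806 kN·m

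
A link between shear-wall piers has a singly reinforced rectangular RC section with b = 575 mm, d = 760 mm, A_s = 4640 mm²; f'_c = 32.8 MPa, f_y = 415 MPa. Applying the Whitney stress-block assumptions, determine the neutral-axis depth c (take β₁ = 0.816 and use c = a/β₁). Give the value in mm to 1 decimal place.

T = A_s f_y = 4640 × 415 = 1925600 N = 1925.6 kN.
Setting C = 0.85 f'_c a b equal to T: a = 1925600/(0.85 × 32.8 × 575) = 120.117 mm.
With β₁ = 0.816, c = a/β₁ = 120.117/0.816 = 147.2 mm.

c ≈ 147.2 mm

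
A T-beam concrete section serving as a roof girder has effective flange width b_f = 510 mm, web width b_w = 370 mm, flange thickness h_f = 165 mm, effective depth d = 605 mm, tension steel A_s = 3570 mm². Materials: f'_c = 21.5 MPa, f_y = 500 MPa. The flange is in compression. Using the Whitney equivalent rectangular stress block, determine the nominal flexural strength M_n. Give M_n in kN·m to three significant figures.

M_n ≈ 908 kN·m

Tension: T = A_s f_y = 3570 × 500 = 1785000 N.
Try a within the flange: a = T/(0.85 f'_c b_f) = 1785000/(0.85 × 21.5 × 510) = 191.52 mm.
a = 191.52 > h_f = 165 mm: the block extends into the web. Split into flange-overhang and web parts.
C_f = 0.85 f'_c (b_f − b_w) h_f = 0.85 × 21.5 × (510 − 370) × 165 = 422153 N.
Remaining web compression depth: a_w = (T − C_f)/(0.85 f'_c b_w) = (1785000 − 422153)/(0.85 × 21.5 × 370) = 201.55 mm.
M_n = C_f(d − h_f/2) + (T − C_f)(d − a_w/2) = 422153 × (605 − 82.5) + 1362847 × (605 − 100.775) = 220.57 + 687.18 = 907.75 × 10⁶ N·mm.
M_n = 907.75 kN·m.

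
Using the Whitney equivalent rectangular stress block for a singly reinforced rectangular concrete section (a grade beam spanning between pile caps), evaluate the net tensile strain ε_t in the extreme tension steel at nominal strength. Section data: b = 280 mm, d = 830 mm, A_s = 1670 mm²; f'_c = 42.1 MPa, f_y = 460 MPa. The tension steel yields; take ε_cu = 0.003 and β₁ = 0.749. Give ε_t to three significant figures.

ε_t ≈ 0.0213

a = A_s f_y/(0.85 f'_c b) = 76.67 mm.
β₁ = 0.749, so c = a/β₁ = 76.67/0.749 = 102.36 mm.
From the linear strain diagram with ε_cu = 0.003: ε_t = 0.003 (d − c)/c = 0.003 × (830 − 102.36)/102.36 = 0.0213.
Since ε_t ≥ 0.005, the section is tension-controlled.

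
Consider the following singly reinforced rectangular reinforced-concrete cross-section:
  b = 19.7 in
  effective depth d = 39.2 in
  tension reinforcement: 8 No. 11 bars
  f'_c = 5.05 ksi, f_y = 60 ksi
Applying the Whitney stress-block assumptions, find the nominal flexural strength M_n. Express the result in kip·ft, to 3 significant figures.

M_n ≈ 2170 kip·ft

A_s = 8 × 1.56 = 12.48 in².
T = A_s f_y = 12.48 × 60 = 748.8 kips.
a = T/(0.85 f'_c b) = 748.8/(0.85 × 5.05 × 19.7) = 8.855 in.
M_n = T(d − a/2) = 748.8 × (39.2 − 4.4275) = 26037.6 kip·in = 26037.6/12 = 2169.80 kip·ft.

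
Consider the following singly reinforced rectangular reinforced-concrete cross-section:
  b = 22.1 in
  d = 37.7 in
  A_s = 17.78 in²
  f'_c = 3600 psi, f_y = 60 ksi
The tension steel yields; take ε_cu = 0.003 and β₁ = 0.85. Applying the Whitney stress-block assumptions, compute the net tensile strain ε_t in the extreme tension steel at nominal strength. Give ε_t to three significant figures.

ε_t ≈ 0.00309

a = A_s f_y/(0.85 f'_c b) = 15.775 in.
β₁ = 0.85, so c = a/β₁ = 15.775/0.85 = 18.559 in.
From the linear strain diagram with ε_cu = 0.003: ε_t = 0.003 (d − c)/c = 0.003 × (37.7 − 18.559)/18.559 = 0.00309.
ε_t < 0.004 — the section is over-reinforced for flexure under ACI limits.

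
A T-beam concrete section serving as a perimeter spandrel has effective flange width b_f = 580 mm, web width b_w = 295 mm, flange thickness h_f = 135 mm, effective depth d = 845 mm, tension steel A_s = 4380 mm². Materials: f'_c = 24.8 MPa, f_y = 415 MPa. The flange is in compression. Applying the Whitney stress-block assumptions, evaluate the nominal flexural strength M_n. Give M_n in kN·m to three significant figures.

M_n ≈ 1400 kN·m

Tension: T = A_s f_y = 4380 × 415 = 1817700 N.
Try a within the flange: a = T/(0.85 f'_c b_f) = 1817700/(0.85 × 24.8 × 580) = 148.67 mm.
a = 148.67 > h_f = 135 mm: the block extends into the web. Split into flange-overhang and web parts.
C_f = 0.85 f'_c (b_f − b_w) h_f = 0.85 × 24.8 × (580 − 295) × 135 = 811053 N.
Remaining web compression depth: a_w = (T − C_f)/(0.85 f'_c b_w) = (1817700 − 811053)/(0.85 × 24.8 × 295) = 161.88 mm.
M_n = C_f(d − h_f/2) + (T − C_f)(d − a_w/2) = 811053 × (845 − 67.5) + 1006647 × (845 − 80.94) = 630.59 + 769.14 = 1399.73 × 10⁶ N·mm.
M_n = 1399.73 kN·m.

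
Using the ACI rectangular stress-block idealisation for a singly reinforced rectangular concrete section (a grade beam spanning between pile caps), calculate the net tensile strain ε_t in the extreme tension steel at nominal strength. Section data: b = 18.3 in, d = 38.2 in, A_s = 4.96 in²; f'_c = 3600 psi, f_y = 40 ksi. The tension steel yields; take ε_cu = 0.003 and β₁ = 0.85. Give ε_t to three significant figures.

ε_t ≈ 0.0245

a = A_s f_y/(0.85 f'_c b) = 3.543 in.
β₁ = 0.85, so c = a/β₁ = 3.543/0.85 = 4.168 in.
From the linear strain diagram with ε_cu = 0.003: ε_t = 0.003 (d − c)/c = 0.003 × (38.2 − 4.168)/4.168 = 0.0245.
Since ε_t ≥ 0.005, the section is tension-controlled.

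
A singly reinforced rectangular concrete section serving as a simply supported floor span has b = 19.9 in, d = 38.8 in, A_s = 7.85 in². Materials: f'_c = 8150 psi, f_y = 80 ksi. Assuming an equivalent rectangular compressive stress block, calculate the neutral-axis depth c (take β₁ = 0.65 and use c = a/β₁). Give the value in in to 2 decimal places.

c ≈ 7.01 in

T = A_s f_y = 7.85 × 80 = 628 kips.
a = T/(0.85 f'_c b) = 628/(0.85 × 8.15 × 19.9) = 4.5554 in.
With β₁ = 0.65, c = a/β₁ = 4.5554/0.65 = 7.01 in.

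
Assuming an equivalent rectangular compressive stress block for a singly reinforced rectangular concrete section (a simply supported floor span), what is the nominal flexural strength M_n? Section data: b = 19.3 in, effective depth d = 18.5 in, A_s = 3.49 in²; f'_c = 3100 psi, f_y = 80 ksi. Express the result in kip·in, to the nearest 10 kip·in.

T = A_s f_y = 3.49 × 80 = 279.2 kips.
a = T/(0.85 f'_c b) = 279.2/(0.85 × 3.1 × 19.3) = 5.490 in.
M_n = T(d − a/2) = 279.2 × (18.5 − 2.745) = 4398.8 kip·in.

M_n ≈ 4400 kip·in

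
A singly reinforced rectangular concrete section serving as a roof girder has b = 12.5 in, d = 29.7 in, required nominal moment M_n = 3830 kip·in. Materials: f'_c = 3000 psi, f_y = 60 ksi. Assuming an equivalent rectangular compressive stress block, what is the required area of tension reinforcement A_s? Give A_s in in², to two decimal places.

From M_n = 0.85 f'_c a b (d − a/2):
a = d − √(d² − 2M_n/(0.85 f'_c b)) = 29.7 − √(29.7² − 2 × 3830/(0.85 × 3 × 12.5)) = 4.367 in.
A_s = 0.85 f'_c a b / f_y = 0.85 × 3 × 4.367 × 12.5 / 60 = 2.320 in².

A_s ≈ 2.32 in²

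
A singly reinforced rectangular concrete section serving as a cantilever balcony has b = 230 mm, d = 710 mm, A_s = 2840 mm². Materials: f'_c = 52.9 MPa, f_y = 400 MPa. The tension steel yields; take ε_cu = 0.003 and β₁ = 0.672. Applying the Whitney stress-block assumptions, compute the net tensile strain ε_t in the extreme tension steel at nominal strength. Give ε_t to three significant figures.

a = A_s f_y/(0.85 f'_c b) = 109.84 mm.
β₁ = 0.672, so c = a/β₁ = 109.84/0.672 = 163.45 mm.
From the linear strain diagram with ε_cu = 0.003: ε_t = 0.003 (d − c)/c = 0.003 × (710 − 163.45)/163.45 = 0.0100.
Since ε_t ≥ 0.005, the section is tension-controlled.

ε_t ≈ 0.0100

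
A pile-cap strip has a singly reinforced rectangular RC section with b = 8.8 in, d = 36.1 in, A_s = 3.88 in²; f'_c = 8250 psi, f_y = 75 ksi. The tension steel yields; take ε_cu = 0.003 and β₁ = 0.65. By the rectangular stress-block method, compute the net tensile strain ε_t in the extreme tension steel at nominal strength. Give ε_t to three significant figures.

a = A_s f_y/(0.85 f'_c b) = 4.716 in.
β₁ = 0.65, so c = a/β₁ = 4.716/0.65 = 7.255 in.
From the linear strain diagram with ε_cu = 0.003: ε_t = 0.003 (d − c)/c = 0.003 × (36.1 − 7.255)/7.255 = 0.0119.
Since ε_t ≥ 0.005, the section is tension-controlled.

ε_t ≈ 0.0119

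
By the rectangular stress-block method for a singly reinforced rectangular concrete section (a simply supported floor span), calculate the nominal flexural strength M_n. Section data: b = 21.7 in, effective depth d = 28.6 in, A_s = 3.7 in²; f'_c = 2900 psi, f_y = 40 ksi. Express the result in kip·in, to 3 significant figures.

M_n ≈ 4030 kip·in

T = A_s f_y = 3.7 × 40 = 148 kips.
a = T/(0.85 f'_c b) = 148/(0.85 × 2.9 × 21.7) = 2.767 in.
M_n = T(d − a/2) = 148 × (28.6 − 1.3835) = 4028.0 kip·in.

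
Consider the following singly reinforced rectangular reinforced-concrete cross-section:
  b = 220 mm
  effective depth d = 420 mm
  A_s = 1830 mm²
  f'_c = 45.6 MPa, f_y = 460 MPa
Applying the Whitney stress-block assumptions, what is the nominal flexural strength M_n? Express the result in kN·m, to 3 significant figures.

T = A_s f_y = 1830 × 460 = 841800 N = 841.8 kN.
From C = T: a = T/(0.85 f'_c b) = 841800/(0.85 × 45.6 × 220) = 98.72 mm.
M_n = T(d − a/2) = 841.8 kN × (420 − 49.36) mm = 312.00 kN·m.

M_n ≈ 312 kN·m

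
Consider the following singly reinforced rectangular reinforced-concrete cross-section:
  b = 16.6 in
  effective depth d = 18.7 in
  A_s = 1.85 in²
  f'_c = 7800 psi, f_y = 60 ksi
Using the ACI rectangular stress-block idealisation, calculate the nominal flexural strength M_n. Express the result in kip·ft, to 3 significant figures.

M_n ≈ 168 kip·ft

T = A_s f_y = 1.85 × 60 = 111 kips.
a = T/(0.85 f'_c b) = 111/(0.85 × 7.8 × 16.6) = 1.009 in.
M_n = T(d − a/2) = 111 × (18.7 − 0.5045) = 2019.7 kip·in = 2019.7/12 = 168.31 kip·ft.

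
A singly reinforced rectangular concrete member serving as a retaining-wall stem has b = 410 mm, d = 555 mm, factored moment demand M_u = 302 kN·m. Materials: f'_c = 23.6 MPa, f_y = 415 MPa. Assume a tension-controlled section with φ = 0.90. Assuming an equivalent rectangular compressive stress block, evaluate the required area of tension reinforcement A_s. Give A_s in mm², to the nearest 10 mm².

M_n = M_u/φ = 302/0.90 = 335.556 kN·m.
With M_n = 0.85 f'_c a b (d − a/2), solve the quadratic for a:
a = d − √(d² − 2M_n/(0.85 f'_c b)) = 555 − √(555² − 2 × 335.556×10⁶/(0.85 × 23.6 × 410)) = 79.16 mm.
A_s = 0.85 f'_c a b / f_y = 0.85 × 23.6 × 79.16 × 410 / 415 = 1568.8 mm².

A_s ≈ 1570 mm²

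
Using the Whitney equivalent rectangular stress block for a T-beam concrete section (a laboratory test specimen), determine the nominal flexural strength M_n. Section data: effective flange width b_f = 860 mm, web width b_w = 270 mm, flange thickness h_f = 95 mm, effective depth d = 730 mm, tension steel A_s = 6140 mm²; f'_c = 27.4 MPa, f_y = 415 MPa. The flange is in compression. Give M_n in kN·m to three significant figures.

Tension: T = A_s f_y = 6140 × 415 = 2548100 N.
Try a within the flange: a = T/(0.85 f'_c b_f) = 2548100/(0.85 × 27.4 × 860) = 127.22 mm.
a = 127.22 > h_f = 95 mm: the block extends into the web. Split into flange-overhang and web parts.
C_f = 0.85 f'_c (b_f − b_w) h_f = 0.85 × 27.4 × (860 − 270) × 95 = 1305405 N.
Remaining web compression depth: a_w = (T − C_f)/(0.85 f'_c b_w) = (2548100 − 1305405)/(0.85 × 27.4 × 270) = 197.62 mm.
M_n = C_f(d − h_f/2) + (T − C_f)(d − a_w/2) = 1305405 × (730 − 47.5) + 1242695 × (730 − 98.81) = 890.94 + 784.38 = 1675.32 × 10⁶ N·mm.
M_n = 1675.32 kN·m.

M_n ≈ 1680 kN·m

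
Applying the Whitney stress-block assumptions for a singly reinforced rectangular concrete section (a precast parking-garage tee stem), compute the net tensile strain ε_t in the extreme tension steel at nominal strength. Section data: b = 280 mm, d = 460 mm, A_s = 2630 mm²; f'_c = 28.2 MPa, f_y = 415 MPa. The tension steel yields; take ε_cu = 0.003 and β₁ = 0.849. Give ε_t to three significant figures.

ε_t ≈ 0.00420

a = A_s f_y/(0.85 f'_c b) = 162.62 mm.
β₁ = 0.849, so c = a/β₁ = 162.62/0.849 = 191.54 mm.
From the linear strain diagram with ε_cu = 0.003: ε_t = 0.003 (d − c)/c = 0.003 × (460 − 191.54)/191.54 = 0.00420.
ε_t is between 0.004 and 0.005 — transition zone.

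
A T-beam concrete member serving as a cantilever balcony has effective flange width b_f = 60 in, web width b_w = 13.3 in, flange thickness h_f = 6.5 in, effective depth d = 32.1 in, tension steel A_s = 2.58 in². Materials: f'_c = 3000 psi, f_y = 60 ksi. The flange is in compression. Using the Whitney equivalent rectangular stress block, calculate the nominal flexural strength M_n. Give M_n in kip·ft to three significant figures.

Tension: T = A_s f_y = 2.58 × 60 = 154.8 kips.
Try a within the flange: a = T/(0.85 f'_c b_f) = 154.8/(0.85 × 3 × 60) = 1.012 in.
Since a = 1.012 ≤ h_f = 6.5 in, the stress block lies entirely in the flange; analyse as a rectangular beam of width b_f.
M_n = T(d − a/2) = 154.8 × (32.1 − 0.506) = 4890.8 kip·in.
M_n = 4890.8/12 = 407.57 kip·ft.

M_n ≈ 408 kip·ft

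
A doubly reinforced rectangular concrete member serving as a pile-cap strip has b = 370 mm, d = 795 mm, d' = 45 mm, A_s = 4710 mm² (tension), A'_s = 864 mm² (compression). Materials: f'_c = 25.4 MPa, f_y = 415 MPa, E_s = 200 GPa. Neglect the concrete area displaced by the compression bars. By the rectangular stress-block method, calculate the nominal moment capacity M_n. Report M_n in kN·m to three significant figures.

Assume both tension and compression steel yield.
Net tension couple steel: A_s − A'_s = 3846 mm².
a = (A_s − A'_s) f_y / (0.85 f'_c b) = 1596090/(0.85 × 25.4 × 370) = 199.80 mm.
c = a/β₁ = 199.80/0.85 = 235.06 mm; ε'_s = 0.003(c − d')/c = 0.0024 ≥ f_y/E_s = 0.0021, so compression steel does yield.
M_n = (A_s − A'_s) f_y (d − a/2) + A'_s f_y (d − d') = [1596090 × (795 − 99.9) + 358560 × (795 − 45)] × 10⁻⁶ = 1109.44 + 268.92 = 1378.36 kN·m.

M_n ≈ 1380 kN·m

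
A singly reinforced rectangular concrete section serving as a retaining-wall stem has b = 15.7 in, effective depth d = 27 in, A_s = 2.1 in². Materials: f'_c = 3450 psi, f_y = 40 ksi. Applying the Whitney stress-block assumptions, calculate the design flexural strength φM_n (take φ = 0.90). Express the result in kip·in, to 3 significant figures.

φM_n ≈ 1970 kip·in

T = A_s f_y = 2.1 × 40 = 84 kips.
a = T/(0.85 f'_c b) = 84/(0.85 × 3.45 × 15.7) = 1.824 in.
M_n = T(d − a/2) = 84 × (27 − 0.912) = 2191.4 kip·in.
φM_n = 0.90 × 2191.4 = 1972.3 kip·in.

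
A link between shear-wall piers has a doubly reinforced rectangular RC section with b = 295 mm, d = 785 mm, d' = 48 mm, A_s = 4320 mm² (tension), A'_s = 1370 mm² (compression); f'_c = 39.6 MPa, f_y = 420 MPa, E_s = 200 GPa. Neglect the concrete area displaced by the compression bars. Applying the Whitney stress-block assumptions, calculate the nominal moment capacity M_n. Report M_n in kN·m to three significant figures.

Assume both tension and compression steel yield.
Net tension couple steel: A_s − A'_s = 2950 mm².
a = (A_s − A'_s) f_y / (0.85 f'_c b) = 1239000/(0.85 × 39.6 × 295) = 124.78 mm.
c = a/β₁ = 124.78/0.767 = 162.69 mm; ε'_s = 0.003(c − d')/c = 0.0021 ≥ f_y/E_s = 0.0021, so compression steel does yield.
M_n = (A_s − A'_s) f_y (d − a/2) + A'_s f_y (d − d') = [1239000 × (785 − 62.39) + 575400 × (785 − 48)] × 10⁻⁶ = 895.31 + 424.07 = 1319.38 kN·m.

M_n ≈ 1320 kN·m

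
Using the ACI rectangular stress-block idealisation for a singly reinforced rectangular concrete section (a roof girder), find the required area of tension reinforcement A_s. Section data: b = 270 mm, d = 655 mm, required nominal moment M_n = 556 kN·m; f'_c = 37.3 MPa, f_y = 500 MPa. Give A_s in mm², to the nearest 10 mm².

With M_n = 0.85 f'_c a b (d − a/2), solve the quadratic for a:
a = d − √(d² − 2M_n/(0.85 f'_c b)) = 655 − √(655² − 2 × 556×10⁶/(0.85 × 37.3 × 270)) = 108.08 mm.
A_s = 0.85 f'_c a b / f_y = 0.85 × 37.3 × 108.08 × 270 / 500 = 1850.4 mm².

A_s ≈ 1850 mm²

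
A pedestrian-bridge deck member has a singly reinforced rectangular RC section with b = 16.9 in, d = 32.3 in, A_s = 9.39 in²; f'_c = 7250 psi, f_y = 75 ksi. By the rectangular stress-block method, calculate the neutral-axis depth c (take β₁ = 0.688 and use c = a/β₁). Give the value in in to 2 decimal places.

c ≈ 9.83 in

T = A_s f_y = 9.39 × 75 = 704.25 kips.
a = T/(0.85 f'_c b) = 704.25/(0.85 × 7.25 × 16.9) = 6.7621 in.
With β₁ = 0.688, c = a/β₁ = 6.7621/0.688 = 9.83 in.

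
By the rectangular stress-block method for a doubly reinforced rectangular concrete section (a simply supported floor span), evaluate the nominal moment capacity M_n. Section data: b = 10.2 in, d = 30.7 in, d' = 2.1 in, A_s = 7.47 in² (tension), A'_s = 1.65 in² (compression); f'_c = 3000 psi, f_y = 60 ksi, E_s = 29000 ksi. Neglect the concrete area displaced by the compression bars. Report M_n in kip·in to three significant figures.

Assume both steels yield.
a = (A_s − A'_s) f_y/(0.85 f'_c b) = (7.47 − 1.65) × 60/(0.85 × 3 × 10.2) = 13.426 in.
c = a/β₁ = 13.426/0.85 = 15.795 in; ε'_s = 0.003(c − d')/c = 0.0026 ≥ ε_y = 0.0021, so the compression steel yields.
M_n = (A_s − A'_s) f_y (d − a/2) + A'_s f_y (d − d') = 349.2 × (30.7 − 6.713) + 99 × (30.7 − 2.1) = 8376.3 + 2831.4 = 11207.7 kip·in.

M_n ≈ 11200 kip·in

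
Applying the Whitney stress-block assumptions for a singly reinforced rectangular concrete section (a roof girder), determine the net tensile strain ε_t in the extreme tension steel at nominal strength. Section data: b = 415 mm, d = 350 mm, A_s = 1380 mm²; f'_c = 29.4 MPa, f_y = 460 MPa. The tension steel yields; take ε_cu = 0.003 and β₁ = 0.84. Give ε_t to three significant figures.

a = A_s f_y/(0.85 f'_c b) = 61.21 mm.
β₁ = 0.84, so c = a/β₁ = 61.21/0.84 = 72.87 mm.
From the linear strain diagram with ε_cu = 0.003: ε_t = 0.003 (d − c)/c = 0.003 × (350 − 72.87)/72.87 = 0.0114.
Since ε_t ≥ 0.005, the section is tension-controlled.

ε_t ≈ 0.0114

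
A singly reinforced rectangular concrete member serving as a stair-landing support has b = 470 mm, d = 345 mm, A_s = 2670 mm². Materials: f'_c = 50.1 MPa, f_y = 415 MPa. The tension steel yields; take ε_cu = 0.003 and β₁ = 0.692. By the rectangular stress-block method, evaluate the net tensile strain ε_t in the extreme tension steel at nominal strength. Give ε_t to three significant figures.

ε_t ≈ 0.00994

a = A_s f_y/(0.85 f'_c b) = 55.36 mm.
β₁ = 0.692, so c = a/β₁ = 55.36/0.692 = 80.00 mm.
From the linear strain diagram with ε_cu = 0.003: ε_t = 0.003 (d − c)/c = 0.003 × (345 − 80.00)/80.00 = 0.00994.
Since ε_t ≥ 0.005, the section is tension-controlled.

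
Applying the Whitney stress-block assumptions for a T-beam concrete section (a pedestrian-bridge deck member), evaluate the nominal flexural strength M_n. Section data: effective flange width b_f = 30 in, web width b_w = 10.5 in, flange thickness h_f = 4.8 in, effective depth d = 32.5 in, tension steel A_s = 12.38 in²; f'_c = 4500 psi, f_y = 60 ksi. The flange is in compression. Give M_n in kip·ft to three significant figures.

M_n ≈ 1790 kip·ft

Tension: T = A_s f_y = 12.38 × 60 = 742.8 kips.
Try a within the flange: a = T/(0.85 f'_c b_f) = 742.8/(0.85 × 4.5 × 30) = 6.473 in.
a = 6.473 > h_f = 4.8 in: the block extends into the web. Split into flange-overhang and web parts.
C_f = 0.85 f'_c (b_f − b_w) h_f = 0.85 × 4.5 × (30 − 10.5) × 4.8 = 358.0 kips.
Remaining web compression depth: a_w = (T − C_f)/(0.85 f'_c b_w) = (742.8 − 358.0)/(0.85 × 4.5 × 10.5) = 9.581 in.
M_n = C_f(d − h_f/2) + (T − C_f)(d − a_w/2) = 358.0 × (32.5 − 2.4) + 384.8 × (32.5 − 4.7905) = 10775.8 + 10662.6 = 21438.4 kip·in.
M_n = 21438.4/12 = 1786.53 kip·ft.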